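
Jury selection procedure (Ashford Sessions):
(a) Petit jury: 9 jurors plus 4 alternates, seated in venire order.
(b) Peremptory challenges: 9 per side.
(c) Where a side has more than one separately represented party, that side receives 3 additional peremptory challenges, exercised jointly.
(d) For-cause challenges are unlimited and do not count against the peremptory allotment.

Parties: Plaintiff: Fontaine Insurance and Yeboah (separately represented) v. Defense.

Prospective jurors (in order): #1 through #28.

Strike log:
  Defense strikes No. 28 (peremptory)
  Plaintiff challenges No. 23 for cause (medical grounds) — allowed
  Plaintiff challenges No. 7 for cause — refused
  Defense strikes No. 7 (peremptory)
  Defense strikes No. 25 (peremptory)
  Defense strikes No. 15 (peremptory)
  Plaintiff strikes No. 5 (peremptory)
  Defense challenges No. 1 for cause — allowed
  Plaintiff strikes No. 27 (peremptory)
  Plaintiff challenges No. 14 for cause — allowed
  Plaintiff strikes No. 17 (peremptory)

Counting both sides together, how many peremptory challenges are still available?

14

Plaintiff allotment: 9 base + 3 multi-party = 12. Defense allotment: 9.
Plaintiff peremptories used: #5, #27, #17 — 3 (for-cause on #23, #7, #14 don't count).
Defense peremptories used: #28, #7, #25, #15 — 4 (the for-cause on #1 doesn't count).
Remaining: (12 − 3) + (9 − 4) = 14.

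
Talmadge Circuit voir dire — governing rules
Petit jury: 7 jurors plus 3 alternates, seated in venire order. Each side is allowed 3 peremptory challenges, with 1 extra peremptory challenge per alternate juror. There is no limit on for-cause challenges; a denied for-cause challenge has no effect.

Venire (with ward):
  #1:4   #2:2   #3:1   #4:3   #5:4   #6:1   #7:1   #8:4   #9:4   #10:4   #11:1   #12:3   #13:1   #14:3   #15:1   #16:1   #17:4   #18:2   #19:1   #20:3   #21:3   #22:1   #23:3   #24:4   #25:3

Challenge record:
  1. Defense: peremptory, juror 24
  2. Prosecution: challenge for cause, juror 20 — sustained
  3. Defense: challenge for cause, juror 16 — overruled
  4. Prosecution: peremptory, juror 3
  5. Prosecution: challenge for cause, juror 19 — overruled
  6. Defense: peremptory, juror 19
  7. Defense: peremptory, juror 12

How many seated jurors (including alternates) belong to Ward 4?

5

Removed: #3, #12, #19, #20, #24.
Seated (10 incl. alternates): #1, #2, #4, #5, #6, #7, #8, #9, #10, #11.
Of those, in Ward 4: #1, #5, #8, #9, #10 → 5.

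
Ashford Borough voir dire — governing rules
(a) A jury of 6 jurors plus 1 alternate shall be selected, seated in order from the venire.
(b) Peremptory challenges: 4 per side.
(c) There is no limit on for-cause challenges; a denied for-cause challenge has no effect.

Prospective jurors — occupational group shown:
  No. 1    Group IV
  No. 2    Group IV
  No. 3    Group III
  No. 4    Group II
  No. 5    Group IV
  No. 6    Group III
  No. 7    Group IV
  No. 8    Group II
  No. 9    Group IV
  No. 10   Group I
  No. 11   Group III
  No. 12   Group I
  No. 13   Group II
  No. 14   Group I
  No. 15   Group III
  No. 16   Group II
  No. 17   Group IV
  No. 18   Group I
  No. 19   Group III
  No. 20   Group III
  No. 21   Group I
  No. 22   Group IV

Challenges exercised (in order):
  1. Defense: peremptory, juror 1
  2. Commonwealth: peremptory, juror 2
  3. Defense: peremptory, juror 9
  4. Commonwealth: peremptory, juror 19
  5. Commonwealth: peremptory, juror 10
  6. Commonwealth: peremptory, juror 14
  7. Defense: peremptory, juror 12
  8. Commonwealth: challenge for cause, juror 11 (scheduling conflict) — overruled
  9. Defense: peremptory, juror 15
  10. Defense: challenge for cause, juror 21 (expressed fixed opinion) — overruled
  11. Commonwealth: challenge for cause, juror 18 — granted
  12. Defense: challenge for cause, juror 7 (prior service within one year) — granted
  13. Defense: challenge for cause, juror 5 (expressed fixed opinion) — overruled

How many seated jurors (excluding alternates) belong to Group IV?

Removed: #1, #2, #7, #9, #10, #12, #14, #15, #18, #19.
Seated jurors 1–6: #3, #4, #5, #6, #8, #11 (alternates #13 not counted).
Of those, in Group IV: #5 → 1.

1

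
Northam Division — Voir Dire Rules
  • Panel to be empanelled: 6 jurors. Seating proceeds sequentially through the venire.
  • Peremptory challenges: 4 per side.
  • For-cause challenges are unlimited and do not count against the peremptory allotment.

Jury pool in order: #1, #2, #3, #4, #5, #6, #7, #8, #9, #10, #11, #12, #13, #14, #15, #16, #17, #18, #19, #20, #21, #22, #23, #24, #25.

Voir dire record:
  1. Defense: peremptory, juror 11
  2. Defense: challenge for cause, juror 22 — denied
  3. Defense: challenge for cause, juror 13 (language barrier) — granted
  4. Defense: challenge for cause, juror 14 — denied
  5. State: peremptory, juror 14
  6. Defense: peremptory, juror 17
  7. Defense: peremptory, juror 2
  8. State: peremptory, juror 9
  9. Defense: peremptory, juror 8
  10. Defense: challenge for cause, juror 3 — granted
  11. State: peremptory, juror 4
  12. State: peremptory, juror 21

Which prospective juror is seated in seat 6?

Removed: #2, #3, #4, #8, #9, #11, #13, #14, #17, #21. (#22 stays — for-cause denied.)
Filling seats in venire order through position 6: #1, #5, #6, #7, #10, #12.
So seat 6 is #12.

12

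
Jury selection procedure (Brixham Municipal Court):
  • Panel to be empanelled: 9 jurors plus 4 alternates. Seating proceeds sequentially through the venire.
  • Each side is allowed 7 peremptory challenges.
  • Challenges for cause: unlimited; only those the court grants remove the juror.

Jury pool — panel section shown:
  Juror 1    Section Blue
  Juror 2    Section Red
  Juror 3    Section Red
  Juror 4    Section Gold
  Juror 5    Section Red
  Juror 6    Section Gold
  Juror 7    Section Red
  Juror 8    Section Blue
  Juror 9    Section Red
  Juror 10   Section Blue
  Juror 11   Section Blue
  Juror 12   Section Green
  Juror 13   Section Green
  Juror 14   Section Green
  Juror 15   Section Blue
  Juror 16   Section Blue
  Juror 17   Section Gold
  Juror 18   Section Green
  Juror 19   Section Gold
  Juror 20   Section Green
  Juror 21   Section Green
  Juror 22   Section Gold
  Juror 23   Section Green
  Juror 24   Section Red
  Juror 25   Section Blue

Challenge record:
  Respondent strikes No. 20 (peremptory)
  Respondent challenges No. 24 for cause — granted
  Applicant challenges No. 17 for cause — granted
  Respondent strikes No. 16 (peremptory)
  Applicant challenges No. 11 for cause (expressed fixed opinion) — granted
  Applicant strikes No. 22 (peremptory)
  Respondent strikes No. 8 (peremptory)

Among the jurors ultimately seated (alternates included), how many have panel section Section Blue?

3

Removed: #8, #11, #16, #17, #20, #22, #24.
Seated (13 incl. alternates): #1, #2, #3, #4, #5, #6, #7, #9, #10, #12, #13, #14, #15.
Of those, in Section Blue: #1, #10, #15 → 3.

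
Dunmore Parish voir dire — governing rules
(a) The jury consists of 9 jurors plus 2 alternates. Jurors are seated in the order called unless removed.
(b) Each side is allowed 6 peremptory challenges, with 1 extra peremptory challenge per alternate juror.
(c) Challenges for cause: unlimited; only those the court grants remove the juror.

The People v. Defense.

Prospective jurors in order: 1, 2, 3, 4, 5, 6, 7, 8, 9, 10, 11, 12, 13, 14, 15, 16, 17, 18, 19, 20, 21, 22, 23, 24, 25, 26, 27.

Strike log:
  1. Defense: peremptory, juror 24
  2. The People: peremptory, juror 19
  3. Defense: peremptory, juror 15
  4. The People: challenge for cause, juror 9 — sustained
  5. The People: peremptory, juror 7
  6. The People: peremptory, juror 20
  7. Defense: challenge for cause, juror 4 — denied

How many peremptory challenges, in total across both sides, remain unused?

11

The People allotment: 6 base + 1 × 2 alternates = 8. Defense allotment: 6 base + 1 × 2 alternates = 8.
The People peremptories used: #19, #7, #20 — 3 (the for-cause on #9 doesn't count).
Defense peremptories used: #24, #15 — 2 (the for-cause on #4 doesn't count).
Remaining: (8 − 3) + (8 − 2) = 11.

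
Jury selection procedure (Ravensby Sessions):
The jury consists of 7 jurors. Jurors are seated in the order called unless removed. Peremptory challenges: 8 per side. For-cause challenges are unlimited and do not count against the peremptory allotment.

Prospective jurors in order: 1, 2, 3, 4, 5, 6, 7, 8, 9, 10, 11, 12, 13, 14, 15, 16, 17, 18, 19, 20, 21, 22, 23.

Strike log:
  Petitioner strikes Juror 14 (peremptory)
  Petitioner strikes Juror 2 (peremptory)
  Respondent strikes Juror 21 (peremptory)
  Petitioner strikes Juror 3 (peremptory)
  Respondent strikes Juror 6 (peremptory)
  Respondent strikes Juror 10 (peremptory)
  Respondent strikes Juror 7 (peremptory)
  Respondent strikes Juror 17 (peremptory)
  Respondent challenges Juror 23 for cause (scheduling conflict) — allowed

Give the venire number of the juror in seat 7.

Removed: #2, #3, #6, #7, #10, #14, #17, #21, #23.
Seating in order: seats 1–7 → #1, #4, #5, #8, #9, #11, #12.
So seat 7 is #12.

12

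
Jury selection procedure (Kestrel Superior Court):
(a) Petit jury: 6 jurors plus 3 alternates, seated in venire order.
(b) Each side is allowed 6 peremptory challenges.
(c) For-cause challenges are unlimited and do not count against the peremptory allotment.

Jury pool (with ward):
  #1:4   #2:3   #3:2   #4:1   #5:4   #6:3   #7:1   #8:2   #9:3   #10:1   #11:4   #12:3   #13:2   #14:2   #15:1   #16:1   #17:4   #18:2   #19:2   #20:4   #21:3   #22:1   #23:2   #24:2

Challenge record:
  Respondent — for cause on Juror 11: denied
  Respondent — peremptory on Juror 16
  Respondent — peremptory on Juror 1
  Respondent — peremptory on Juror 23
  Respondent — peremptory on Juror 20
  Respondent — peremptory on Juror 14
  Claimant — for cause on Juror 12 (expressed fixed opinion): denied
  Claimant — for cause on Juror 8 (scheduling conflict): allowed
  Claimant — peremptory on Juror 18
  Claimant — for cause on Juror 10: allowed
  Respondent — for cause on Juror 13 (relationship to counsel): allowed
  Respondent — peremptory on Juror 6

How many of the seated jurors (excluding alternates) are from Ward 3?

Removed: #1, #6, #8, #10, #13, #14, #16, #18, #20, #23.
Seated jurors 1–6: #2, #3, #4, #5, #7, #9 (alternates #11, #12, #15 not counted).
Of those, in Ward 3: #2, #9 → 2.

2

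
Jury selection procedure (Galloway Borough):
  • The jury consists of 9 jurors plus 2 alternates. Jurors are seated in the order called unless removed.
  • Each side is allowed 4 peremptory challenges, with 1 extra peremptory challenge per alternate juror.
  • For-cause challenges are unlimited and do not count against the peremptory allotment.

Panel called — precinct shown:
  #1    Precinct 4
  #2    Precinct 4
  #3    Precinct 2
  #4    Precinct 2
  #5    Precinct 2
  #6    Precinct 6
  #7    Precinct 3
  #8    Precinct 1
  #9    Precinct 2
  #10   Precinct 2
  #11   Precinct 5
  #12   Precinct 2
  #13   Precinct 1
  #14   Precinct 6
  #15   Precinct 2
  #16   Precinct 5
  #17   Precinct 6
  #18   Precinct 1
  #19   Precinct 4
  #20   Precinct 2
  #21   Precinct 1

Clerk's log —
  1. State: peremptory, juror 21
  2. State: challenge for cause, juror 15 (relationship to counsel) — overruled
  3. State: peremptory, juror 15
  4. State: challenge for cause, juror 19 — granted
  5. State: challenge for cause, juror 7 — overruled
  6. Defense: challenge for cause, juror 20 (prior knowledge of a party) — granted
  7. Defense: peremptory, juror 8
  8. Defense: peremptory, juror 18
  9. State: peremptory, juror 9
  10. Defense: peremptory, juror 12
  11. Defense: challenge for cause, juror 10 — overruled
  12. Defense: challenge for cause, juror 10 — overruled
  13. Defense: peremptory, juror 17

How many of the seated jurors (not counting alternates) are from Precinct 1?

0

Removed: #8, #9, #12, #15, #17, #18, #19, #20, #21.
Seated jurors 1–9: #1, #2, #3, #4, #5, #6, #7, #10, #11 (alternates #13, #14 not counted).
None of those are in Precinct 1 → 0.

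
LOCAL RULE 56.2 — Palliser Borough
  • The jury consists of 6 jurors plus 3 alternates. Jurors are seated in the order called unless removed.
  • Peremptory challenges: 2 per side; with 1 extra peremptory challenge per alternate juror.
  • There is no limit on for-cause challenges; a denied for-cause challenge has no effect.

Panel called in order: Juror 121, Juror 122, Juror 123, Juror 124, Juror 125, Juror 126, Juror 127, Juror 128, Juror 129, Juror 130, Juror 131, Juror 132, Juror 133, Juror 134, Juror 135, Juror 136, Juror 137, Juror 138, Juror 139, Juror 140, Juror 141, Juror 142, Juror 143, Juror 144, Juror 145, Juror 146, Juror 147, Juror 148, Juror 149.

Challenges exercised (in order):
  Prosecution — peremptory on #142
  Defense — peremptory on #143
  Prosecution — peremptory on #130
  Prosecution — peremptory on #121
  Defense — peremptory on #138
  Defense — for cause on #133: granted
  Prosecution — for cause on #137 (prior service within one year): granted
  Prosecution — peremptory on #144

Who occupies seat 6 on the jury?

Removed: #121, #130, #133, #137, #138, #142, #143, #144.
Filling seats in venire order through position 6: #122, #123, #124, #125, #126, #127.
So seat 6 is #127.

127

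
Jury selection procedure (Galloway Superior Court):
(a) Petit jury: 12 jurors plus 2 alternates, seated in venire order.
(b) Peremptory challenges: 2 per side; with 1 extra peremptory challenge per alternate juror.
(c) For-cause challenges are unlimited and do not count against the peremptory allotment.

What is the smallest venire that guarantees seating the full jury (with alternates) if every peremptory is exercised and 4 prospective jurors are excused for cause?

Seats to fill: 12 + 2 alternates = 14.
Peremptories: 2 + 1×2 = 4 per side × 2 sides = 8.
For-cause removals: 4.
Minimum venire: 14 + 8 + 4 = 26.

26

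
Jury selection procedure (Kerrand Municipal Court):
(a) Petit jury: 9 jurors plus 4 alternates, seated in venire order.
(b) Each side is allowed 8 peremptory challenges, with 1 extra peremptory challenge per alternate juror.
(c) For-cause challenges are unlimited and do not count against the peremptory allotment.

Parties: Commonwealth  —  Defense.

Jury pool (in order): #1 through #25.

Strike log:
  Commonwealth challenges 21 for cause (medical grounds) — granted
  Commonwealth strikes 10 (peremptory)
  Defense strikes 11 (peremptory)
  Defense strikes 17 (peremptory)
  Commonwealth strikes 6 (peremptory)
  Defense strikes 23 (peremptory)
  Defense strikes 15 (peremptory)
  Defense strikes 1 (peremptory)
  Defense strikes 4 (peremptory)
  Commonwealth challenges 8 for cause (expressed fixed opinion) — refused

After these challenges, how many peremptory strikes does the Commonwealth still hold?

Commonwealth allotment: 8 base + 1 × 4 alternates = 12.
Commonwealth peremptories used: #10, #6 — 2 (for-cause on #21, #8 don't count).
Remaining: 12 − 2 = 10.

10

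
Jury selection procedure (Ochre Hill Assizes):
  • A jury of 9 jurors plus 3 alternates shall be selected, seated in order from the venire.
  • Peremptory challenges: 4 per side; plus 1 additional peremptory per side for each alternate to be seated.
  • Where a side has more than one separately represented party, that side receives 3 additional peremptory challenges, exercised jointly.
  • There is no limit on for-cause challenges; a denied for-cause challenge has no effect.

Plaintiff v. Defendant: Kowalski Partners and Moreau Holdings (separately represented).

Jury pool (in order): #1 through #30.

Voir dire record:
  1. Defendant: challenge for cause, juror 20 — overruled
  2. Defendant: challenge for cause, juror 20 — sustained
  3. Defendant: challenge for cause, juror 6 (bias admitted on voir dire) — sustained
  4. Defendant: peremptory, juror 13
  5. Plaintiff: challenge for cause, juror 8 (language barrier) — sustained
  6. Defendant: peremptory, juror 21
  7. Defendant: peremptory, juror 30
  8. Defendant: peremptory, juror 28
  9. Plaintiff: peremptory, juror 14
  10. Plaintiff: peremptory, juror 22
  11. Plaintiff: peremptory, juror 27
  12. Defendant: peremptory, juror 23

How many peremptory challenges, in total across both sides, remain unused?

9

Plaintiff allotment: 4 base + 1 × 3 alternates = 7. Defendant allotment: 4 base + 1 × 3 alternates + 3 multi-party = 10.
Plaintiff peremptories used: #14, #22, #27 — 3 (the for-cause on #8 doesn't count).
Defendant peremptories used: #13, #21, #30, #28, #23 — 5 (for-cause on #20, #20, #6 don't count).
Remaining: (7 − 3) + (10 − 5) = 9.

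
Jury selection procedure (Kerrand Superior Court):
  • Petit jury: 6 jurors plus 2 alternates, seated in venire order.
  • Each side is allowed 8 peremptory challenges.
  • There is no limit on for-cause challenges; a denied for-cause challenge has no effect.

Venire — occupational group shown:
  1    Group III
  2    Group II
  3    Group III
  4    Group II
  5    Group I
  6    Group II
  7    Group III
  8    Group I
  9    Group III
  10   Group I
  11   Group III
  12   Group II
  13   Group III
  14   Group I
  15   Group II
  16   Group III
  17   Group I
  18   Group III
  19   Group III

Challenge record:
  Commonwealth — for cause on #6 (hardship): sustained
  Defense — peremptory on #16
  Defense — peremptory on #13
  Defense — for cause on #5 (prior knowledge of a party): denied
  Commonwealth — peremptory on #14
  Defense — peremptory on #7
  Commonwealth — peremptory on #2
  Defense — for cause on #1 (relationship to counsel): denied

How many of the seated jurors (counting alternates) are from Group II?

1

Removed: #2, #6, #7, #13, #14, #16.
Seated (8 incl. alternates): #1, #3, #4, #5, #8, #9, #10, #11.
Of those, in Group II: #4 → 1.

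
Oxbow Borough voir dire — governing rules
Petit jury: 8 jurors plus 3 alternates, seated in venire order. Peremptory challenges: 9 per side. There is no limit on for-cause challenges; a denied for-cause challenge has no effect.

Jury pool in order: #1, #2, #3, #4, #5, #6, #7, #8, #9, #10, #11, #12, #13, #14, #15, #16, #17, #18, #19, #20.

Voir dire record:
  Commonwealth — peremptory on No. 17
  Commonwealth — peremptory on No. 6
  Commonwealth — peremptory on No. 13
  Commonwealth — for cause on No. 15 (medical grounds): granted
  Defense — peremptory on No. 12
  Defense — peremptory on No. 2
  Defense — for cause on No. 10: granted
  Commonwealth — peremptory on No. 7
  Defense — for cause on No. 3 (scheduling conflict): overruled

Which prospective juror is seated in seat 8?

Removed: #2, #6, #7, #10, #12, #13, #15, #17. (#3 stays — for-cause denied.)
Seating in order: seats 1–8 → #1, #3, #4, #5, #8, #9, #11, #14; alternates → #16, #18, #19.
So seat 8 is #14.

14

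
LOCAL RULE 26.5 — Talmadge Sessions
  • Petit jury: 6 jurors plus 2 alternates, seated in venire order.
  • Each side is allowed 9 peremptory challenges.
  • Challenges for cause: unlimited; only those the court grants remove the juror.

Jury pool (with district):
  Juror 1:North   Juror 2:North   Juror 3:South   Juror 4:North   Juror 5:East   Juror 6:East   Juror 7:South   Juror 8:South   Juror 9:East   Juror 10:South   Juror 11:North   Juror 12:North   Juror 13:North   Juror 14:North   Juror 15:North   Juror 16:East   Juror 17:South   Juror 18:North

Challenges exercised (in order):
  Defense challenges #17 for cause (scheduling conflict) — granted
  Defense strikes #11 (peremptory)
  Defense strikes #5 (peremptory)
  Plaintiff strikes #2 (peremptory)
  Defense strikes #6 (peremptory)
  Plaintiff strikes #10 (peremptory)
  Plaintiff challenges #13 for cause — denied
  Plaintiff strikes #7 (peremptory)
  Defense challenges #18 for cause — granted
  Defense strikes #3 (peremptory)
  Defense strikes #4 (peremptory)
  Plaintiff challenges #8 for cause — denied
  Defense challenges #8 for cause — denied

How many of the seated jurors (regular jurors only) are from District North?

4

Removed: #2, #3, #4, #5, #6, #7, #10, #11, #17, #18.
Seated jurors 1–6: #1, #8, #9, #12, #13, #14 (alternates #15, #16 not counted).
Of those, in District North: #1, #12, #13, #14 → 4.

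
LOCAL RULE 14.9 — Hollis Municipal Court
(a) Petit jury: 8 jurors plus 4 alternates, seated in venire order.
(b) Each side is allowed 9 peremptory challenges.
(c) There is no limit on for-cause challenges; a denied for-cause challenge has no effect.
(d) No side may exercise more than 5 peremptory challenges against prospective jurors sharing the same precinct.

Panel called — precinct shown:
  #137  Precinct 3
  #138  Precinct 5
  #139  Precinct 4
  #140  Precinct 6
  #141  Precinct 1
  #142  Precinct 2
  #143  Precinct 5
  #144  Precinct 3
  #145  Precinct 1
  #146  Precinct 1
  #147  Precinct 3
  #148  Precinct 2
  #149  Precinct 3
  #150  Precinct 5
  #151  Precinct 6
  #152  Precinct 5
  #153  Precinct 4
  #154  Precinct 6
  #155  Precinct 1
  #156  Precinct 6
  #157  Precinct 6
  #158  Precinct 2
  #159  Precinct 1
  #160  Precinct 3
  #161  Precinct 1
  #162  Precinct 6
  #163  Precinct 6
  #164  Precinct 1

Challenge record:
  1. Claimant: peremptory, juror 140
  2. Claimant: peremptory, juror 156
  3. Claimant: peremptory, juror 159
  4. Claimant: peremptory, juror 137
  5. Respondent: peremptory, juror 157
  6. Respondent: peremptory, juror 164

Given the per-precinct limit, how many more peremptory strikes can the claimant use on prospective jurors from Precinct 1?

4

Claimant peremptories so far: #140, #156, #159, #137 — 4 of 9 used, 5 left overall.
Against Precinct 1: #159 — 1 used; per-precinct cap 5 leaves 4.
Binding limit: min(5, 4) = 4.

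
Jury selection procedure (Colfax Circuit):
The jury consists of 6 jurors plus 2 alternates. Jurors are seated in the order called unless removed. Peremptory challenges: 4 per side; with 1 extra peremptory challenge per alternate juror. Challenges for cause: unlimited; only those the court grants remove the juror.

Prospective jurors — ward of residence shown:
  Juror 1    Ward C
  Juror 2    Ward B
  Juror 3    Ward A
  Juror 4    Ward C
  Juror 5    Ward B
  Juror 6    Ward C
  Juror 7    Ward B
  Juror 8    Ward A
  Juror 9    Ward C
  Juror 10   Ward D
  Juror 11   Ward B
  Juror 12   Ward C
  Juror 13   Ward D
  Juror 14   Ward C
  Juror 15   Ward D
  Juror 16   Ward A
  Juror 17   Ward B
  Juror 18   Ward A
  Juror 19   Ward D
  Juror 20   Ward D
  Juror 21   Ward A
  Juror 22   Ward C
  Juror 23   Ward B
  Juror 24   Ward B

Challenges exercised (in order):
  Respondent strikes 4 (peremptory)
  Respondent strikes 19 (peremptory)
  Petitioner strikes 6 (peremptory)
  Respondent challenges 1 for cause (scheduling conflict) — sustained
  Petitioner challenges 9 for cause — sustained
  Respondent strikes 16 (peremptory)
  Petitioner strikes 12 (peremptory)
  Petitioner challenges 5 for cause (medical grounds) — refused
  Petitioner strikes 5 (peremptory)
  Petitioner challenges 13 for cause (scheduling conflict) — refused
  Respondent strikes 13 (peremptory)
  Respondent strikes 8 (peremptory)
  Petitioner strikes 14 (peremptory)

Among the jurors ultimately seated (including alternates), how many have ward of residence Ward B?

Removed: #1, #4, #5, #6, #8, #9, #12, #13, #14, #16, #19.
Seated (8 incl. alternates): #2, #3, #7, #10, #11, #15, #17, #18.
Of those, in Ward B: #2, #7, #11, #17 → 4.

4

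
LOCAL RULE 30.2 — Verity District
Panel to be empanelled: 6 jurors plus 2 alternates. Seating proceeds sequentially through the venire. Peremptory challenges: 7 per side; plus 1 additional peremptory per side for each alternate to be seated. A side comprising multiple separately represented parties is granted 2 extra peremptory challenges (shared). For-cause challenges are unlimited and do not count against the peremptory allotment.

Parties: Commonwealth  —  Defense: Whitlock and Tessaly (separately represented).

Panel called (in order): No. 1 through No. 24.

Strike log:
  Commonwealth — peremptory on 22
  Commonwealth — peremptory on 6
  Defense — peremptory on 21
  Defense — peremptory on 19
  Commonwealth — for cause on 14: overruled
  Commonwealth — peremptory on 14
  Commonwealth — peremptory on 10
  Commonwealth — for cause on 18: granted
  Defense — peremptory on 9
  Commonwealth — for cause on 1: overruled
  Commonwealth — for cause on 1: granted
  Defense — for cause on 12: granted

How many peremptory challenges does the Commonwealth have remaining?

5

Commonwealth allotment: 7 base + 1 × 2 alternates = 9.
Commonwealth peremptories used: #22, #6, #14, #10 — 4 (for-cause on #14, #18, #1, #1 don't count).
Remaining: 9 − 4 = 5.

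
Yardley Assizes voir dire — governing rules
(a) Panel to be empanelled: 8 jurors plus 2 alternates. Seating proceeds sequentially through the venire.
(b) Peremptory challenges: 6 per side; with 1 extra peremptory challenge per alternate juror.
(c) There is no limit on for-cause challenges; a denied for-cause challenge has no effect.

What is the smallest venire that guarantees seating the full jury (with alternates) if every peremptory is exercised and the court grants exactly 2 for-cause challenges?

Seats to fill: 8 + 2 alternates = 10.
Peremptories: 6 + 1×2 = 8 per side × 2 sides = 16.
For-cause removals: 2.
Minimum venire: 10 + 16 + 2 = 28.

28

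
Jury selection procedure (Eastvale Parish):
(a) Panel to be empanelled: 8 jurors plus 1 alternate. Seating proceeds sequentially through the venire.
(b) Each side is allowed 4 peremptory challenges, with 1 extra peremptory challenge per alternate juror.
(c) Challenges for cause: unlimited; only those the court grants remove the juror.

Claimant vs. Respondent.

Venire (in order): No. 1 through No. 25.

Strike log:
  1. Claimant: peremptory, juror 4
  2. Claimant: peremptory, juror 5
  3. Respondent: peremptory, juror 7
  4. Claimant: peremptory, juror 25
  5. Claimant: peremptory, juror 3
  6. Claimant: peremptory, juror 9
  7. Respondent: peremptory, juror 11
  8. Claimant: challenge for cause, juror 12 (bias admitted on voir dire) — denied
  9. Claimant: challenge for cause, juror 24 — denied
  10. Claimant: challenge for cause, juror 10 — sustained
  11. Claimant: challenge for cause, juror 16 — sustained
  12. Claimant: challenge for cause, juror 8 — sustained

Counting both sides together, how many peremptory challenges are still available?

Claimant allotment: 4 base + 1 × 1 alternate = 5. Respondent allotment: 4 base + 1 × 1 alternate = 5.
Claimant peremptories used: #4, #5, #25, #3, #9 — 5 (for-cause on #12, #24, #10, #16, #8 don't count).
Respondent peremptories used: #7, #11 — 2.
Remaining: (5 − 5) + (5 − 2) = 3.

3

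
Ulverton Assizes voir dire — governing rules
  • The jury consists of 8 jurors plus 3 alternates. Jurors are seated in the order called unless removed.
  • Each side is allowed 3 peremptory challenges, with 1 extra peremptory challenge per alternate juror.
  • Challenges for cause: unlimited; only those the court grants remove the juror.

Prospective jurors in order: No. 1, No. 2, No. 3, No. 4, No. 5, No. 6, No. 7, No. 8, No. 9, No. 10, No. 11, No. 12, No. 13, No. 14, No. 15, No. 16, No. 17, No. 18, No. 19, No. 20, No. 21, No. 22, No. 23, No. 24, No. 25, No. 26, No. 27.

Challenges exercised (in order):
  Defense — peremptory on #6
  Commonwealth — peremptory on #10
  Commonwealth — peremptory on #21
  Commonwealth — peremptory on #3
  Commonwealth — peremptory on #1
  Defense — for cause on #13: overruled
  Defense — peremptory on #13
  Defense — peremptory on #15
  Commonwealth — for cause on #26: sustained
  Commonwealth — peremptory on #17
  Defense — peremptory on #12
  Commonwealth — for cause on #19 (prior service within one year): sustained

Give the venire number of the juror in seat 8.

Removed: #1, #3, #6, #10, #12, #13, #15, #17, #19, #21, #26.
Seating in order: seats 1–8 → #2, #4, #5, #7, #8, #9, #11, #14; alternates → #16, #18, #20.
So seat 8 is #14.

14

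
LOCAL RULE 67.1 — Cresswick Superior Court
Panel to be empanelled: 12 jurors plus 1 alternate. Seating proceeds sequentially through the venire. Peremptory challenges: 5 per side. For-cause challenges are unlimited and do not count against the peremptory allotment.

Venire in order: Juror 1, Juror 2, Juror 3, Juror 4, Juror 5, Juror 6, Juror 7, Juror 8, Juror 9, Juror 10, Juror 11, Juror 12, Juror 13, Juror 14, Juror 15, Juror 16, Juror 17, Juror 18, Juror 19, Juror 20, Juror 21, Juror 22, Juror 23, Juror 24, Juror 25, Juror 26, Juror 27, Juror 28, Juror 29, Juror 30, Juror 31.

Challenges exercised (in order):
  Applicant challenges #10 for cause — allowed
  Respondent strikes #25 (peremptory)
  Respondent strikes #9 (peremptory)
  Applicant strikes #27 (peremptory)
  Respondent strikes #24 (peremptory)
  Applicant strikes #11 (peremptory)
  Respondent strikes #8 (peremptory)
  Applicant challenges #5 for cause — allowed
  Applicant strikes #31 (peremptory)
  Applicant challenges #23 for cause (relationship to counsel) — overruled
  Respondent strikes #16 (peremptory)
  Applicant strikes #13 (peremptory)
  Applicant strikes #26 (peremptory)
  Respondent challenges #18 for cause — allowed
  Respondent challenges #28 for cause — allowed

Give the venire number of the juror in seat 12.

20

Removed: #5, #8, #9, #10, #11, #13, #16, #18, #24, #25, #26, #27, #28, #31. (#23 stays — for-cause denied.)
Seating in order: seats 1–12 → #1, #2, #3, #4, #6, #7, #12, #14, #15, #17, #19, #20; alternates → #21.
So seat 12 is #20.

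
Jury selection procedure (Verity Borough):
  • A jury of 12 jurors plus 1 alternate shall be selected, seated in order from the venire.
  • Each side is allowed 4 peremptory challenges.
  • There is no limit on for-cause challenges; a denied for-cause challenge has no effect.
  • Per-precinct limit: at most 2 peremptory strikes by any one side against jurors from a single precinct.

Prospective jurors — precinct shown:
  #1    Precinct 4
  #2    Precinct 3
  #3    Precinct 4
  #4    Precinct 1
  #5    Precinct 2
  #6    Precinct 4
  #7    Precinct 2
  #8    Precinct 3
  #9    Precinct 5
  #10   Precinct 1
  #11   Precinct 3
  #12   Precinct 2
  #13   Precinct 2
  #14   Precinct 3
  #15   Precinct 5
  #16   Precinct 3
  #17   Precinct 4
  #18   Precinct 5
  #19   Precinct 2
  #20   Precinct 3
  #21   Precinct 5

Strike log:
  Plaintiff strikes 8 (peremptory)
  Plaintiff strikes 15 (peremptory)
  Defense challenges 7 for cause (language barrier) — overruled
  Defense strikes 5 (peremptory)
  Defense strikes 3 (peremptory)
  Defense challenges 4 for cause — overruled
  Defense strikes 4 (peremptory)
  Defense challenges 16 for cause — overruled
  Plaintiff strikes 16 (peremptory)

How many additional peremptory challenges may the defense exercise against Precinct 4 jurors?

1

Defense peremptories so far: #5, #3, #4 — 3 of 4 used, 1 left overall.
Against Precinct 4: #3 — 1 used; per-precinct cap 2 leaves 1.
Binding limit: min(1, 1) = 1.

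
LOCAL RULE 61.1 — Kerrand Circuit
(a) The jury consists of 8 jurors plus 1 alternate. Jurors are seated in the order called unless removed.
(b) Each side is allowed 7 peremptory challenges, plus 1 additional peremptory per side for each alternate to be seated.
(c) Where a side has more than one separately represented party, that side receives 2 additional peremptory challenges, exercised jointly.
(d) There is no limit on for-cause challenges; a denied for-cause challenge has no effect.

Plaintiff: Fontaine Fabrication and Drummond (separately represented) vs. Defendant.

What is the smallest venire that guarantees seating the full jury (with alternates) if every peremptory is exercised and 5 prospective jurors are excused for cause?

Seats to fill: 8 + 1 alternates = 9.
Peremptories — Plaintiff: 7 + 1×1 + 2 = 10; Defendant: 7 + 1×1 = 8; total 18.
For-cause removals: 5.
Minimum venire: 9 + 18 + 5 = 32.

32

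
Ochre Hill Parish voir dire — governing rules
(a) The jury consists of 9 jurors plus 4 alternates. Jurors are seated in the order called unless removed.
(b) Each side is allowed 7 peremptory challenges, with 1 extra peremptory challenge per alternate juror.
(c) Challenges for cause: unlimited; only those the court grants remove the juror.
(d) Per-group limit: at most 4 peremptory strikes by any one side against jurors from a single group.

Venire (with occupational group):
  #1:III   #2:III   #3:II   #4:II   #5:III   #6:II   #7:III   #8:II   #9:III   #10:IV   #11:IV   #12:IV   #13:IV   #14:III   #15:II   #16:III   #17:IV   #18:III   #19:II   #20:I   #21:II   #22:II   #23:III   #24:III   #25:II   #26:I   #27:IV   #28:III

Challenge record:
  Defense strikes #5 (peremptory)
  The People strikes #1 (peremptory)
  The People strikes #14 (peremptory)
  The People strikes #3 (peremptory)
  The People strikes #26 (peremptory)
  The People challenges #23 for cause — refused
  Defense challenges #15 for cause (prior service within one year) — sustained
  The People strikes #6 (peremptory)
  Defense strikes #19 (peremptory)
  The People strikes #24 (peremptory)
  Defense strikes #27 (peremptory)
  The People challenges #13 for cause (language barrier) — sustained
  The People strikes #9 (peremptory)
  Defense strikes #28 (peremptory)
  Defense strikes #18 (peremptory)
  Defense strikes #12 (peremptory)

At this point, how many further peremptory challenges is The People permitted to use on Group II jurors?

The People peremptories so far: #1, #14, #3, #26, #6, #24, #9 — 7 of 11 used, 4 left overall.
Against Group II: #3, #6 — 2 used; per-group cap 4 leaves 2.
Binding limit: min(4, 2) = 2.

2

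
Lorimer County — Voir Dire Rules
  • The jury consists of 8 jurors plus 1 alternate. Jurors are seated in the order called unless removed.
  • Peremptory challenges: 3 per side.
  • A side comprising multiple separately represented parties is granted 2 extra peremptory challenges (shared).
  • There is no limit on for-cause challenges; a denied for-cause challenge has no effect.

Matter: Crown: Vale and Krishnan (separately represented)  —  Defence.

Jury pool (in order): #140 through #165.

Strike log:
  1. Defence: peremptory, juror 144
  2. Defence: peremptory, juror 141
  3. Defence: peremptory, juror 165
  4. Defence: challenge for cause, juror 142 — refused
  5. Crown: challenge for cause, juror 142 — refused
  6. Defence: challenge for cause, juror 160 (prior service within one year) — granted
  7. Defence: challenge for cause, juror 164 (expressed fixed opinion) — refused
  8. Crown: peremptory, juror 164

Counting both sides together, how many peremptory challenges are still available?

4

Crown allotment: 3 base + 2 multi-party = 5. Defence allotment: 3.
Crown peremptories used: #164 — 1 (the for-cause on #142 doesn't count).
Defence peremptories used: #144, #141, #165 — 3 (for-cause on #142, #160, #164 don't count).
Remaining: (5 − 1) + (3 − 3) = 4.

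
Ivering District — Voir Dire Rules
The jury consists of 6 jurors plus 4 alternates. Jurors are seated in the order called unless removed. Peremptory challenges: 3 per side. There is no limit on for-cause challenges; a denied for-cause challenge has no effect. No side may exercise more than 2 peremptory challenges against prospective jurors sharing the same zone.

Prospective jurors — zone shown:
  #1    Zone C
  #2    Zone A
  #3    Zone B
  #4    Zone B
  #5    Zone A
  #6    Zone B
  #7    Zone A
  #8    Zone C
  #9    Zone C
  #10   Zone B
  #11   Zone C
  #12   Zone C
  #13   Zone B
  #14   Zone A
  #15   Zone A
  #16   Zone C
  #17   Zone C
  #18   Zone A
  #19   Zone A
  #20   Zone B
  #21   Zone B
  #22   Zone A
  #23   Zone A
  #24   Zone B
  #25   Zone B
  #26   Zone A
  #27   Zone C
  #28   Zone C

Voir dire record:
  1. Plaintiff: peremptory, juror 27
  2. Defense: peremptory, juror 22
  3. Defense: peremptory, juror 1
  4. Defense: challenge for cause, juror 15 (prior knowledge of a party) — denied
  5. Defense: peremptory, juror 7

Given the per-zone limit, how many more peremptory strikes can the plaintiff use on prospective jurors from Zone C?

Plaintiff peremptories so far: #27 — 1 of 3 used, 2 left overall.
Against Zone C: #27 — 1 used; per-zone cap 2 leaves 1.
Binding limit: min(2, 1) = 1.

1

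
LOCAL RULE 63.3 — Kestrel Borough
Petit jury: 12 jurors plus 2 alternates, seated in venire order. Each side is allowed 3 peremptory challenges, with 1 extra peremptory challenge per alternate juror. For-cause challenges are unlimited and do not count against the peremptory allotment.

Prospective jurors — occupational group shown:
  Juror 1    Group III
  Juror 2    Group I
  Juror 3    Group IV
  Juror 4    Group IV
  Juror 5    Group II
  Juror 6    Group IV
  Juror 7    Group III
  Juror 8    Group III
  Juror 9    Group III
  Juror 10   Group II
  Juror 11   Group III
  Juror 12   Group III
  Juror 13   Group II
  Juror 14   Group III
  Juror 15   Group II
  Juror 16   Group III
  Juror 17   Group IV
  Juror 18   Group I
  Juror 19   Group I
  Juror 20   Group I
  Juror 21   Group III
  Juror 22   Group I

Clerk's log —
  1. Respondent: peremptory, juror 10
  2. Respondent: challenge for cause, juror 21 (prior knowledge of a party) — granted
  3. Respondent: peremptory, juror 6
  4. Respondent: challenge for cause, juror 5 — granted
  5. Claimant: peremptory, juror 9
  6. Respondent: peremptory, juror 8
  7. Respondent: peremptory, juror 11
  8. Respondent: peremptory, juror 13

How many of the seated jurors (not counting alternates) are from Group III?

Removed: #5, #6, #8, #9, #10, #11, #13, #21.
Seated jurors 1–12: #1, #2, #3, #4, #7, #12, #14, #15, #16, #17, #18, #19 (alternates #20, #22 not counted).
Of those, in Group III: #1, #7, #12, #14, #16 → 5.

5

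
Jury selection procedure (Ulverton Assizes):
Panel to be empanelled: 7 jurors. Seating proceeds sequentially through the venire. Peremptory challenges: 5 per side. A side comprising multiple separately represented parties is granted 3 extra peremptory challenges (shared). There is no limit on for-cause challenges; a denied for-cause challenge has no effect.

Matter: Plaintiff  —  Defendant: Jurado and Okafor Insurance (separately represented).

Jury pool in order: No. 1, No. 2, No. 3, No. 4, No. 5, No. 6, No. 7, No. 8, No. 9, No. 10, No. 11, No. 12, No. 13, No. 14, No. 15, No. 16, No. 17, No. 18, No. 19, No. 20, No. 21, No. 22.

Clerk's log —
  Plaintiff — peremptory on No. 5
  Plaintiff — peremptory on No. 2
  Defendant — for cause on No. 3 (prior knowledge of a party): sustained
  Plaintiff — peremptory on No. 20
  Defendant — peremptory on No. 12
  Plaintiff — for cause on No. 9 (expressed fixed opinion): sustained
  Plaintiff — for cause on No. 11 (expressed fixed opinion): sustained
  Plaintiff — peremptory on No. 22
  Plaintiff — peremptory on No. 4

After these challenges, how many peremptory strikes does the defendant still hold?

Defendant allotment: 5 base + 3 multi-party = 8.
Defendant peremptories used: #12 — 1 (the for-cause on #3 doesn't count).
Remaining: 8 − 1 = 7.

7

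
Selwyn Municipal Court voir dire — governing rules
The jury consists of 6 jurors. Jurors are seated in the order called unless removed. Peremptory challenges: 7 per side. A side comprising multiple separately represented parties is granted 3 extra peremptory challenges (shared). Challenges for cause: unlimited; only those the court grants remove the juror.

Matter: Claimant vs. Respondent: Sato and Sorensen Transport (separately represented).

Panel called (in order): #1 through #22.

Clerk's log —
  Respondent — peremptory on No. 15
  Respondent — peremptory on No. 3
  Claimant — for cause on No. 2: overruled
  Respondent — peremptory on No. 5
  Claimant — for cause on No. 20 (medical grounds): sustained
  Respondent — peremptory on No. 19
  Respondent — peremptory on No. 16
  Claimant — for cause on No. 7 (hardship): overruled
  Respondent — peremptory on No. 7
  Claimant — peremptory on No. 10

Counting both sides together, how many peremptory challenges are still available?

10

Claimant allotment: 7. Respondent allotment: 7 base + 3 multi-party = 10.
Claimant peremptories used: #10 — 1 (for-cause on #2, #20, #7 don't count).
Respondent peremptories used: #15, #3, #5, #19, #16, #7 — 6.
Remaining: (7 − 1) + (10 − 6) = 10.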